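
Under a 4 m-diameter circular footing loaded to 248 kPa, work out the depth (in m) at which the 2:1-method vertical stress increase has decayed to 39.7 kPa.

z ≈ 6 m

2:1 spreading — at depth z the loaded area has grown by z in each plan dimension:
qD²/(D+z)² = Δσ_z ⇒ z = D(√(q/Δσ_z) − 1) = 4×(√(248/39.7) − 1) = 5.997 m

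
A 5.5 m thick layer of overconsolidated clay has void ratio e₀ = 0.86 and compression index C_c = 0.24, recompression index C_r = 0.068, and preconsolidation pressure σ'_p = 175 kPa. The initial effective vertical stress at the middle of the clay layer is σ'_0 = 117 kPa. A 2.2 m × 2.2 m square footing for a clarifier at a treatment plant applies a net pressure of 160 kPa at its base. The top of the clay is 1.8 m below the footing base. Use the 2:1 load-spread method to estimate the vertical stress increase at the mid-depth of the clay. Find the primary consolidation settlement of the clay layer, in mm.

S_c ≈ 11.8 mm

Mid-depth of clay below the footing base: z = 1.8 + 5.5/2 = 4.55 m.
Stress increase at mid-clay by the 2:1 spreading method:
Δσ = qBL/((B+z)(L+z)) = 160×2.2×2.2/((2.2+4.55)(2.2+4.55)) = 16.996 kPa
Final effective stress: σ'_f = 117 + 16.996 = 134 kPa.
σ'_f = 134 ≤ σ'_p = 175 kPa, so the clay remains overconsolidated and only the recompression index applies:
S_c = C_r·H/(1+e₀)·log₁₀(σ'_f/σ'_0) = 0.068×5.5/1.86×log₁₀(134/117)
    = 0.20108 × 0.058919 = 0.01185 m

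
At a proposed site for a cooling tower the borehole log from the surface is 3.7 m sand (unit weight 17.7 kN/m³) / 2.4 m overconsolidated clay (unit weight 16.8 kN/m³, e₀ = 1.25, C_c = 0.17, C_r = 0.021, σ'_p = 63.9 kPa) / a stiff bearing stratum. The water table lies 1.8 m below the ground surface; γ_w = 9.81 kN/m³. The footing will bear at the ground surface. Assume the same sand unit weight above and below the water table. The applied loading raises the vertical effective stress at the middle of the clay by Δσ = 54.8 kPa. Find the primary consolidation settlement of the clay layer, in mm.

Mid-depth of clay below the ground surface: z = 3.7 + 2.4/2 = 4.9 m.
Total vertical stress at mid-clay: σ_v = 17.7×3.7 + 16.8×1.2 = 85.65 kPa.
Pore pressure: u = 9.81×(4.9 − 1.8) = 30.411 kPa.
Initial effective stress: σ'_0 = σ_v − u = 85.65 − 30.411 = 55.239 kPa.
Final effective stress: σ'_f = 55.239 + 54.8 = 110.04 kPa.
σ'_f = 110.04 > σ'_p = 63.9 kPa, so the stress path crosses the preconsolidation pressure — recompression up to σ'_p, then virgin compression beyond:
S_c = H/(1+e₀)·[C_r·log₁₀(σ'_p/σ'_0) + C_c·log₁₀(σ'_f/σ'_p)]
    = 2.4/2.25 × [0.021×log₁₀(63.9/55.239) + 0.17×log₁₀(110.04/63.9)]
    = 1.0667 × [0.0013284 + 0.040128] = 0.04422 m

S_c ≈ 44.2 mm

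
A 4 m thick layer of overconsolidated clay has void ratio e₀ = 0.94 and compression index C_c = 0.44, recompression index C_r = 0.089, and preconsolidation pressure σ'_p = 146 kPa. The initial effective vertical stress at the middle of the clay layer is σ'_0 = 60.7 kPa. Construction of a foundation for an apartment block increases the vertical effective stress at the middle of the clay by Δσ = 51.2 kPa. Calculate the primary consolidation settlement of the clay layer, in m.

Final effective stress: σ'_f = 60.7 + 51.2 = 111.9 kPa.
σ'_f = 111.9 ≤ σ'_p = 146 kPa, so the clay remains overconsolidated and only the recompression index applies:
S_c = C_r·H/(1+e₀)·log₁₀(σ'_f/σ'_0) = 0.089×4/1.94×log₁₀(111.9/60.7)
    = 0.18351 × 0.26564 = 0.04875 m

S_c ≈ 0.0487 m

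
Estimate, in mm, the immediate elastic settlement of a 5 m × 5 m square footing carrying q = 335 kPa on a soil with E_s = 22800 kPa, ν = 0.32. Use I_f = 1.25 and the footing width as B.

S_e ≈ 82.4 mm

Immediate (elastic) settlement: S_e = q·B·(1−ν²)/E_s · I_f.
S_e = 335 × 5 × (1 − 0.32²) / 22800 × 1.25
    = 335 × 5 × 0.8976 / 22800 × 1.25
    = 0.08243 m = 82.43 mm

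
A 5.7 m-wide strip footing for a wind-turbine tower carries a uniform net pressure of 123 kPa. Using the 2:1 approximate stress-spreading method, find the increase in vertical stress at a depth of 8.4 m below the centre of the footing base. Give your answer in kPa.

By the 2:1 method the load spreads at 1 horizontal : 2 vertical, so at depth z the loaded area has grown by z in each plan dimension:
Δσ = qB/(B+z) = 123×5.7/(5.7+8.4) = 49.723 kPa

Δσ_z ≈ 49.7 kPa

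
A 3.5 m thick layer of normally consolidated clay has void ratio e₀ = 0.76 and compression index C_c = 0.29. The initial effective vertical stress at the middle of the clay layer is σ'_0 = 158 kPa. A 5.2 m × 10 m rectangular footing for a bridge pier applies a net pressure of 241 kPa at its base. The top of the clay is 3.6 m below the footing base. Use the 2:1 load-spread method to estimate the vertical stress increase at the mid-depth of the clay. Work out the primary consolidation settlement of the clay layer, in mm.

Mid-depth of clay below the footing base: z = 3.6 + 3.5/2 = 5.35 m.
Stress increase at mid-clay by the 2:1 spreading method:
Δσ = qBL/((B+z)(L+z)) = 241×5.2×10/((5.2+5.35)(10+5.35)) = 77.385 kPa
Final effective stress: σ'_f = σ'_0 + Δσ = 158 + 77.385 = 235.38 kPa.
Normally consolidated clay, so the full stress increment lies on the virgin compression line:
S_c = C_c·H/(1+e₀)·log₁₀(σ'_f/σ'_0) = 0.29×3.5/(1+0.76)×log₁₀(235.38/158)
    = 0.5767 × 0.17311 = 0.09983 m

S_c ≈ 99.8 mm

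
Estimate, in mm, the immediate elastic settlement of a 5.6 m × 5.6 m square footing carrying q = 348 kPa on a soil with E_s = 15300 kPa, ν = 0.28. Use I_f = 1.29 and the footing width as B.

S_e ≈ 151 mm

Immediate (elastic) settlement: S_e = q·B·(1−ν²)/E_s · I_f.
S_e = 348 × 5.6 × (1 − 0.28²) / 15300 × 1.29
    = 348 × 5.6 × 0.9216 / 15300 × 1.29
    = 0.1514 m = 151.4 mm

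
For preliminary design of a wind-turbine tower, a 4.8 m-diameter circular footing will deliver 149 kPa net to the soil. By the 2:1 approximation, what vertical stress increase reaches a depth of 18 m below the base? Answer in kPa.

Δσ_z ≈ 6.6 kPa

By the 2:1 method the load spreads at 1 horizontal : 2 vertical, so at depth z the loaded area has grown by z in each plan dimension:
Δσ ≈ qD²/(D+z)² = 149×4.8²/(4.8+18)² = 6.6039 kPa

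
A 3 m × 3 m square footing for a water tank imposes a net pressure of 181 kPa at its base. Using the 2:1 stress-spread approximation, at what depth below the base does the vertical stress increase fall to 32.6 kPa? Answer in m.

2:1 spreading — at depth z the loaded area has grown by z in each plan dimension:
qB²/(B+z)² = Δσ_z ⇒ z = B(√(q/Δσ_z) − 1) = 3×(√(181/32.6) − 1) = 4.069 m

z ≈ 4.07 m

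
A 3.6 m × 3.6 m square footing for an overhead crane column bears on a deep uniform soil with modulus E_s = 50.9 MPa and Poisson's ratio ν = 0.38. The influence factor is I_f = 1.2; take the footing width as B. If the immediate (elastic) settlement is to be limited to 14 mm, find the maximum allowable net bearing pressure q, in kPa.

E_s = 50.9 MPa = 50900 kPa.
S_e = q·B·(1−ν²)/E_s · I_f  ⇒  q = S_e·E_s / (B·(1−ν²)·I_f).
q = 0.014 × 50900 / (3.6 × 0.8556 × 1.2) = 192.8 kPa

q ≈ 193 kPa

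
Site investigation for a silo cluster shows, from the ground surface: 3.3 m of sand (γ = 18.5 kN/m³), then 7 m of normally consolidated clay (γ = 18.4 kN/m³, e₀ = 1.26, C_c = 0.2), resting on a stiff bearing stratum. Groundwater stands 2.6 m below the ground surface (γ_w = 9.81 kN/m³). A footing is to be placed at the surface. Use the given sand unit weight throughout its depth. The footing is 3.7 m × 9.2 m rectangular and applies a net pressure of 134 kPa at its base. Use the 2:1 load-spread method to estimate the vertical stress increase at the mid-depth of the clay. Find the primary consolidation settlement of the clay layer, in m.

S_c ≈ 0.0752 m

Mid-depth of clay below the ground surface: z = 3.3 + 7/2 = 6.8 m.
Total vertical stress at mid-clay: σ_v = 18.5×3.3 + 18.4×3.5 = 125.45 kPa.
Pore pressure: u = 9.81×(6.8 − 2.6) = 41.202 kPa.
Initial effective stress: σ'_0 = σ_v − u = 125.45 − 41.202 = 84.248 kPa.
Stress increase at mid-clay by the 2:1 spreading method:
Δσ = qBL/((B+z)(L+z)) = 134×3.7×9.2/((3.7+6.8)(9.2+6.8)) = 27.151 kPa
Final effective stress: σ'_f = σ'_0 + Δσ = 84.248 + 27.151 = 111.4 kPa.
Normally consolidated clay, so the full stress increment lies on the virgin compression line:
S_c = C_c·H/(1+e₀)·log₁₀(σ'_f/σ'_0) = 0.2×7/(1+1.26)×log₁₀(111.4/84.248)
    = 0.61947 × 0.12133 = 0.07516 m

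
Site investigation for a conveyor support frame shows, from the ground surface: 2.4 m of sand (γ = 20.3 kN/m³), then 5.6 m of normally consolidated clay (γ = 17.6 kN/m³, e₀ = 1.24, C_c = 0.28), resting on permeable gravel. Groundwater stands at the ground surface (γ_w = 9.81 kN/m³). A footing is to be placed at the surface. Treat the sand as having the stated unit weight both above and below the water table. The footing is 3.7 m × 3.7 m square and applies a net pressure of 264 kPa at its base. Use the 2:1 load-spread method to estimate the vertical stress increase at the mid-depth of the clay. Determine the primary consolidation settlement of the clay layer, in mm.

S_c ≈ 206 mm

Mid-depth of clay below the ground surface: z = 2.4 + 5.6/2 = 5.2 m.
Total vertical stress at mid-clay: σ_v = 20.3×2.4 + 17.6×2.8 = 98 kPa.
Pore pressure: u = 9.81×(5.2 − 0) = 51.012 kPa.
Initial effective stress: σ'_0 = σ_v − u = 98 − 51.012 = 46.988 kPa.
Stress increase at mid-clay by the 2:1 spreading method:
Δσ = qBL/((B+z)(L+z)) = 264×3.7×3.7/((3.7+5.2)(3.7+5.2)) = 45.628 kPa
Final effective stress: σ'_f = σ'_0 + Δσ = 46.988 + 45.628 = 92.616 kPa.
Normally consolidated clay, so the full stress increment lies on the virgin compression line:
S_c = C_c·H/(1+e₀)·log₁₀(σ'_f/σ'_0) = 0.28×5.6/(1+1.24)×log₁₀(92.616/46.988)
    = 0.7 × 0.2947 = 0.2063 m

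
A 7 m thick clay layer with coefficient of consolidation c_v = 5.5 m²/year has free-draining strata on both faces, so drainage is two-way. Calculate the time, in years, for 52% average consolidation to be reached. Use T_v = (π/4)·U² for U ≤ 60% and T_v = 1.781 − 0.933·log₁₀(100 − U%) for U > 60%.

t ≈ 0.473 years

Drainage path length: H_d = H/2 = 3.5 m (double drainage).
U ≤ 60%: T_v = (π/4)·U² = (π/4)×0.52² = 0.21237.
t = T_v·H_d²/c_v = 0.21237×3.5²/5.5 = 0.473 years.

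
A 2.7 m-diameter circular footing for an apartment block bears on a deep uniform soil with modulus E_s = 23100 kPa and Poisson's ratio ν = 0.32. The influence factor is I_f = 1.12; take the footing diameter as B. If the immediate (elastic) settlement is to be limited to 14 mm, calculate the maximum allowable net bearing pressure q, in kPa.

S_e = q·B·(1−ν²)/E_s · I_f  ⇒  q = S_e·E_s / (B·(1−ν²)·I_f).
q = 0.014 × 23100 / (2.7 × 0.8976 × 1.12) = 119.1 kPa

q ≈ 119 kPa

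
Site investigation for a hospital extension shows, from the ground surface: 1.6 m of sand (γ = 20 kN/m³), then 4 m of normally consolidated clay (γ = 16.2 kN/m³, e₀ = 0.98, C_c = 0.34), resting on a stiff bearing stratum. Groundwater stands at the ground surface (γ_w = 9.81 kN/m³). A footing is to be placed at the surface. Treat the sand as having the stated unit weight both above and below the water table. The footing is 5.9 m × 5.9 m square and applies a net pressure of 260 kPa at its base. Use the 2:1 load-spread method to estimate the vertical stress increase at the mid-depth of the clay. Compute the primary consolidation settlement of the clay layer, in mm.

S_c ≈ 445 mm

Mid-depth of clay below the ground surface: z = 1.6 + 4/2 = 3.6 m.
Total vertical stress at mid-clay: σ_v = 20×1.6 + 16.2×2 = 64.4 kPa.
Pore pressure: u = 9.81×(3.6 − 0) = 35.316 kPa.
Initial effective stress: σ'_0 = σ_v − u = 64.4 − 35.316 = 29.084 kPa.
Stress increase at mid-clay by the 2:1 spreading method:
Δσ = qBL/((B+z)(L+z)) = 260×5.9×5.9/((5.9+3.6)(5.9+3.6)) = 100.28 kPa
Final effective stress: σ'_f = σ'_0 + Δσ = 29.084 + 100.28 = 129.36 kPa.
Normally consolidated clay, so the full stress increment lies on the virgin compression line:
S_c = C_c·H/(1+e₀)·log₁₀(σ'_f/σ'_0) = 0.34×4/(1+0.98)×log₁₀(129.36/29.084)
    = 0.68687 × 0.64815 = 0.4452 m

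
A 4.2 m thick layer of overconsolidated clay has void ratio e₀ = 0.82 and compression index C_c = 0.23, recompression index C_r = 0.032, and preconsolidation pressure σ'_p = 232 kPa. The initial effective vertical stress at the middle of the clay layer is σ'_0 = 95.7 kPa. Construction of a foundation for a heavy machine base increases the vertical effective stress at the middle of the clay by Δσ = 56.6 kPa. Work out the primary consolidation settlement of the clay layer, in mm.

Final effective stress: σ'_f = 95.7 + 56.6 = 152.3 kPa.
σ'_f = 152.3 ≤ σ'_p = 232 kPa, so the clay remains overconsolidated and only the recompression index applies:
S_c = C_r·H/(1+e₀)·log₁₀(σ'_f/σ'_0) = 0.032×4.2/1.82×log₁₀(152.3/95.7)
    = 0.073846 × 0.20179 = 0.0149 m

S_c ≈ 14.9 mm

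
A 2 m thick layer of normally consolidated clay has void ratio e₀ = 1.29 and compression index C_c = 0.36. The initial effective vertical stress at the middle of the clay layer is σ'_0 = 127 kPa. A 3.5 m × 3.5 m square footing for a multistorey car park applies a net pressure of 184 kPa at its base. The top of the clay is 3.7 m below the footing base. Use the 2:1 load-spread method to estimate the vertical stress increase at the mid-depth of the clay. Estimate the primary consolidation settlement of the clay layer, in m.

Mid-depth of clay below the footing base: z = 3.7 + 2/2 = 4.7 m.
Stress increase at mid-clay by the 2:1 spreading method:
Δσ = qBL/((B+z)(L+z)) = 184×3.5×3.5/((3.5+4.7)(3.5+4.7)) = 33.522 kPa
Final effective stress: σ'_f = σ'_0 + Δσ = 127 + 33.522 = 160.52 kPa.
Normally consolidated clay, so the full stress increment lies on the virgin compression line:
S_c = C_c·H/(1+e₀)·log₁₀(σ'_f/σ'_0) = 0.36×2/(1+1.29)×log₁₀(160.52/127)
    = 0.31441 × 0.10173 = 0.03198 m

S_c ≈ 0.032 m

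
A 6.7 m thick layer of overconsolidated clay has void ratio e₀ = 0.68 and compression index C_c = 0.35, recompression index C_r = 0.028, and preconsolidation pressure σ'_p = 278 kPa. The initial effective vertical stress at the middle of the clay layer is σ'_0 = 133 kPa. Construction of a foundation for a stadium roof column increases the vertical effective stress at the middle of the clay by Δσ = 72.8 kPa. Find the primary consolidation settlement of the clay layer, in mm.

Final effective stress: σ'_f = 133 + 72.8 = 205.8 kPa.
σ'_f = 205.8 ≤ σ'_p = 278 kPa, so the clay remains overconsolidated and only the recompression index applies:
S_c = C_r·H/(1+e₀)·log₁₀(σ'_f/σ'_0) = 0.028×6.7/1.68×log₁₀(205.8/133)
    = 0.11167 × 0.18959 = 0.02117 m

S_c ≈ 21.2 mm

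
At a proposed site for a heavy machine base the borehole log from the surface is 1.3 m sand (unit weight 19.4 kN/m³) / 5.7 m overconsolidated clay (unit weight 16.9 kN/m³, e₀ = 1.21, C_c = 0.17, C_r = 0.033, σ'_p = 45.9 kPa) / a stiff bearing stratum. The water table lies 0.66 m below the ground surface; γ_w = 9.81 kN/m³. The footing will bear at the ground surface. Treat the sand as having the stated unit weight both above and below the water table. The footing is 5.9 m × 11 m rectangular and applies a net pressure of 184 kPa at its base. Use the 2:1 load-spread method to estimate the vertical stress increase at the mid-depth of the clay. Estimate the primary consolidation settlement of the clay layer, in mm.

Mid-depth of clay below the ground surface: z = 1.3 + 5.7/2 = 4.15 m.
Total vertical stress at mid-clay: σ_v = 19.4×1.3 + 16.9×2.85 = 73.385 kPa.
Pore pressure: u = 9.81×(4.15 − 0.66) = 34.237 kPa.
Initial effective stress: σ'_0 = σ_v − u = 73.385 − 34.237 = 39.148 kPa.
Stress increase at mid-clay by the 2:1 spreading method:
Δσ = qBL/((B+z)(L+z)) = 184×5.9×11/((5.9+4.15)(11+4.15)) = 78.43 kPa
Final effective stress: σ'_f = 39.148 + 78.43 = 117.58 kPa.
σ'_f = 117.58 > σ'_p = 45.9 kPa, so the stress path crosses the preconsolidation pressure — recompression up to σ'_p, then virgin compression beyond:
S_c = H/(1+e₀)·[C_r·log₁₀(σ'_p/σ'_0) + C_c·log₁₀(σ'_f/σ'_p)]
    = 5.7/2.21 × [0.033×log₁₀(45.9/39.148) + 0.17×log₁₀(117.58/45.9)]
    = 2.5792 × [0.0022804 + 0.069449] = 0.185 m

S_c ≈ 185 mm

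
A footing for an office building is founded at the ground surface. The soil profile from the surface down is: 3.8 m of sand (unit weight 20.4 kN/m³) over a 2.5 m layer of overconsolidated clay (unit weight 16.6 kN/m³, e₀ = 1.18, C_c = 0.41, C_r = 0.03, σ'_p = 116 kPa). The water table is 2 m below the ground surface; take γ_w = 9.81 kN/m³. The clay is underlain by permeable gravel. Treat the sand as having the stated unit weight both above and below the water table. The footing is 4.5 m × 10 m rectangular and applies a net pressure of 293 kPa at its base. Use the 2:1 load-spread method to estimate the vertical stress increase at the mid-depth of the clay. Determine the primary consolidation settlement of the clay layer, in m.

S_c ≈ 0.0737 m

Mid-depth of clay below the ground surface: z = 3.8 + 2.5/2 = 5.05 m.
Total vertical stress at mid-clay: σ_v = 20.4×3.8 + 16.6×1.25 = 98.27 kPa.
Pore pressure: u = 9.81×(5.05 − 2) = 29.921 kPa.
Initial effective stress: σ'_0 = σ_v − u = 98.27 − 29.921 = 68.349 kPa.
Stress increase at mid-clay by the 2:1 spreading method:
Δσ = qBL/((B+z)(L+z)) = 293×4.5×10/((4.5+5.05)(10+5.05)) = 91.736 kPa
Final effective stress: σ'_f = 68.349 + 91.736 = 160.09 kPa.
σ'_f = 160.09 > σ'_p = 116 kPa, so the stress path crosses the preconsolidation pressure — recompression up to σ'_p, then virgin compression beyond:
S_c = H/(1+e₀)·[C_r·log₁₀(σ'_p/σ'_0) + C_c·log₁₀(σ'_f/σ'_p)]
    = 2.5/2.18 × [0.03×log₁₀(116/68.349) + 0.41×log₁₀(160.09/116)]
    = 1.1468 × [0.0068918 + 0.057362] = 0.07369 m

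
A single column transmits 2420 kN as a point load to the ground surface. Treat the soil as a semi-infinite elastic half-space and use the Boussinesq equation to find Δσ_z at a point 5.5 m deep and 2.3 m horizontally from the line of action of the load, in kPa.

Boussinesq vertical stress below a point load on an elastic half-space:
Δσ_z = 3P/(2πz²) · [1 + (r/z)²]^(−5/2)
r/z = 2.3/5.5 = 0.41818; [1+(r/z)²]^(−5/2) = 0.66837.
Δσ_z = 3×2420/(2π×5.5²) × 0.66837 = 38.197 × 0.66837 = 25.53 kPa

Δσ_z ≈ 25.5 kPa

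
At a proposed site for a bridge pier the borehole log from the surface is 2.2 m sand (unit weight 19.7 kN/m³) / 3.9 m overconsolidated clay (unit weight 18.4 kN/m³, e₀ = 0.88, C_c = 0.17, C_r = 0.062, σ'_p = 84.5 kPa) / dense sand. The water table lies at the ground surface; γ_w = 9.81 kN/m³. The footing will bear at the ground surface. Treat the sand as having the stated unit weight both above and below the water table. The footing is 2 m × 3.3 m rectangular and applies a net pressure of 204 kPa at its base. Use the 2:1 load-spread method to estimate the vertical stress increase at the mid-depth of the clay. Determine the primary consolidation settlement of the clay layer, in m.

Mid-depth of clay below the ground surface: z = 2.2 + 3.9/2 = 4.15 m.
Total vertical stress at mid-clay: σ_v = 19.7×2.2 + 18.4×1.95 = 79.22 kPa.
Pore pressure: u = 9.81×(4.15 − 0) = 40.712 kPa.
Initial effective stress: σ'_0 = σ_v − u = 79.22 − 40.712 = 38.508 kPa.
Stress increase at mid-clay by the 2:1 spreading method:
Δσ = qBL/((B+z)(L+z)) = 204×2×3.3/((2+4.15)(3.3+4.15)) = 29.386 kPa
Final effective stress: σ'_f = 38.508 + 29.386 = 67.894 kPa.
σ'_f = 67.894 ≤ σ'_p = 84.5 kPa, so the clay remains overconsolidated and only the recompression index applies:
S_c = C_r·H/(1+e₀)·log₁₀(σ'_f/σ'_0) = 0.062×3.9/1.88×log₁₀(67.894/38.508)
    = 0.12862 × 0.24628 = 0.03168 m

S_c ≈ 0.0317 m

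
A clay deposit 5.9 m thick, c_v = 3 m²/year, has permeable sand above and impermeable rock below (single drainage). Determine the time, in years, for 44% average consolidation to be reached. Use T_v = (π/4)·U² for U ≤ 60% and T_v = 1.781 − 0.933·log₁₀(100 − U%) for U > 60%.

Drainage path length: H_d = H = 5.9 m (single drainage).
U ≤ 60%: T_v = (π/4)·U² = (π/4)×0.44² = 0.15205.
t = T_v·H_d²/c_v = 0.15205×5.9²/3 = 1.764 years.

t ≈ 1.76 years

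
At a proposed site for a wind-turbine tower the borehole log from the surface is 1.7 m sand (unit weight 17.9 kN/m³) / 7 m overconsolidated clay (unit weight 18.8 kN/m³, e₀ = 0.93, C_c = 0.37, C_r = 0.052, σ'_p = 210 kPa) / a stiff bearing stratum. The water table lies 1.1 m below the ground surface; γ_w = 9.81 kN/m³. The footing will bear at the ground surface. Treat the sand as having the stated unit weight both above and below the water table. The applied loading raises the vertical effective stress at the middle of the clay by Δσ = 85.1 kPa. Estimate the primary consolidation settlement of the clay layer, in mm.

S_c ≈ 75.7 mm

Mid-depth of clay below the ground surface: z = 1.7 + 7/2 = 5.2 m.
Total vertical stress at mid-clay: σ_v = 17.9×1.7 + 18.8×3.5 = 96.23 kPa.
Pore pressure: u = 9.81×(5.2 − 1.1) = 40.221 kPa.
Initial effective stress: σ'_0 = σ_v − u = 96.23 − 40.221 = 56.009 kPa.
Final effective stress: σ'_f = 56.009 + 85.1 = 141.11 kPa.
σ'_f = 141.11 ≤ σ'_p = 210 kPa, so the clay remains overconsolidated and only the recompression index applies:
S_c = C_r·H/(1+e₀)·log₁₀(σ'_f/σ'_0) = 0.052×7/1.93×log₁₀(141.11/56.009)
    = 0.1886 × 0.4013 = 0.07568 m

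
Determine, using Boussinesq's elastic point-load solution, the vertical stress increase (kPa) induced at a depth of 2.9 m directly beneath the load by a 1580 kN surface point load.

Boussinesq vertical stress below a point load on an elastic half-space:
Δσ_z = 3P/(2πz²) · [1 + (r/z)²]^(−5/2)
r/z = 0/2.9 = 0; [1+(r/z)²]^(−5/2) = 1.
Δσ_z = 3×1580/(2π×2.9²) × 1 = 89.702 × 1 = 89.7 kPa

Δσ_z ≈ 89.7 kPa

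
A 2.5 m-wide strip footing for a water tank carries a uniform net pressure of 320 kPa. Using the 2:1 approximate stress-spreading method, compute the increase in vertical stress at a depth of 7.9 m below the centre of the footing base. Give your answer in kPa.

By the 2:1 method the load spreads at 1 horizontal : 2 vertical, so at depth z the loaded area has grown by z in each plan dimension:
Δσ = qB/(B+z) = 320×2.5/(2.5+7.9) = 76.923 kPa

Δσ_z ≈ 76.9 kPa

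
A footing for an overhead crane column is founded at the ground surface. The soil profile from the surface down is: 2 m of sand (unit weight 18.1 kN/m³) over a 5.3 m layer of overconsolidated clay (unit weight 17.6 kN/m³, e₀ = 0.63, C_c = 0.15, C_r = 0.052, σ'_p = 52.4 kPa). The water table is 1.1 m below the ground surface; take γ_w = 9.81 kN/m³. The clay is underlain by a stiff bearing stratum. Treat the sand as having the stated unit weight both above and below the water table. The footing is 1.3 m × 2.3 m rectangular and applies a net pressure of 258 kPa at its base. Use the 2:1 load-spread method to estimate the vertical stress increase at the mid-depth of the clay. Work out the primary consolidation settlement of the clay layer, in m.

Mid-depth of clay below the ground surface: z = 2 + 5.3/2 = 4.65 m.
Total vertical stress at mid-clay: σ_v = 18.1×2 + 17.6×2.65 = 82.84 kPa.
Pore pressure: u = 9.81×(4.65 − 1.1) = 34.825 kPa.
Initial effective stress: σ'_0 = σ_v − u = 82.84 − 34.825 = 48.015 kPa.
Stress increase at mid-clay by the 2:1 spreading method:
Δσ = qBL/((B+z)(L+z)) = 258×1.3×2.3/((1.3+4.65)(2.3+4.65)) = 18.655 kPa
Final effective stress: σ'_f = 48.015 + 18.655 = 66.67 kPa.
σ'_f = 66.67 > σ'_p = 52.4 kPa, so the stress path crosses the preconsolidation pressure — recompression up to σ'_p, then virgin compression beyond:
S_c = H/(1+e₀)·[C_r·log₁₀(σ'_p/σ'_0) + C_c·log₁₀(σ'_f/σ'_p)]
    = 5.3/1.63 × [0.052×log₁₀(52.4/48.015) + 0.15×log₁₀(66.67/52.4)]
    = 3.2515 × [0.0019736 + 0.01569] = 0.05743 m

S_c ≈ 0.0574 m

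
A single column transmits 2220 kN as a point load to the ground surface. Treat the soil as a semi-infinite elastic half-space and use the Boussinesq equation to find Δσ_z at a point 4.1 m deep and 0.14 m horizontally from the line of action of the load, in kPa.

Δσ_z ≈ 62.9 kPa

Boussinesq vertical stress below a point load on an elastic half-space:
Δσ_z = 3P/(2πz²) · [1 + (r/z)²]^(−5/2)
r/z = 0.14/4.1 = 0.034146; [1+(r/z)²]^(−5/2) = 0.99709.
Δσ_z = 3×2220/(2π×4.1²) × 0.99709 = 63.056 × 0.99709 = 62.87 kPa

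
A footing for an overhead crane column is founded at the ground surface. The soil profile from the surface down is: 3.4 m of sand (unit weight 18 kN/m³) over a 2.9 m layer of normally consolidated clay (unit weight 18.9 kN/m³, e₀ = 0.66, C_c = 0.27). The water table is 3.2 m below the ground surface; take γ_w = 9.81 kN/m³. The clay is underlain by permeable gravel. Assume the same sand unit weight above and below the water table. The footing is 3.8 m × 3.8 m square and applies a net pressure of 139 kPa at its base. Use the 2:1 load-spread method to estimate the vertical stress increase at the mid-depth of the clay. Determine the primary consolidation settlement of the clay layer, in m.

S_c ≈ 0.0646 m

Mid-depth of clay below the ground surface: z = 3.4 + 2.9/2 = 4.85 m.
Total vertical stress at mid-clay: σ_v = 18×3.4 + 18.9×1.45 = 88.605 kPa.
Pore pressure: u = 9.81×(4.85 − 3.2) = 16.186 kPa.
Initial effective stress: σ'_0 = σ_v − u = 88.605 − 16.186 = 72.419 kPa.
Stress increase at mid-clay by the 2:1 spreading method:
Δσ = qBL/((B+z)(L+z)) = 139×3.8×3.8/((3.8+4.85)(3.8+4.85)) = 26.826 kPa
Final effective stress: σ'_f = σ'_0 + Δσ = 72.419 + 26.826 = 99.245 kPa.
Normally consolidated clay, so the full stress increment lies on the virgin compression line:
S_c = C_c·H/(1+e₀)·log₁₀(σ'_f/σ'_0) = 0.27×2.9/(1+0.66)×log₁₀(99.245/72.419)
    = 0.47169 × 0.13686 = 0.06456 m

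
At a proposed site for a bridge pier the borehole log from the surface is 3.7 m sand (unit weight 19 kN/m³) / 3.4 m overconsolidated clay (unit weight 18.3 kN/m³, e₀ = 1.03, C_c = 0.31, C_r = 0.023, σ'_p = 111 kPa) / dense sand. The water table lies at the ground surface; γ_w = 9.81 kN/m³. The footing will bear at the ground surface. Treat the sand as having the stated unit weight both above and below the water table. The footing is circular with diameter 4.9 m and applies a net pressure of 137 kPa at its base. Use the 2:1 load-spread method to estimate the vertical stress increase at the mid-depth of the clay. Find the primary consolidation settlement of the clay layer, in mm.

S_c ≈ 8.28 mm

Mid-depth of clay below the ground surface: z = 3.7 + 3.4/2 = 5.4 m.
Total vertical stress at mid-clay: σ_v = 19×3.7 + 18.3×1.7 = 101.41 kPa.
Pore pressure: u = 9.81×(5.4 − 0) = 52.974 kPa.
Initial effective stress: σ'_0 = σ_v − u = 101.41 − 52.974 = 48.436 kPa.
Stress increase at mid-clay by the 2:1 spreading method:
Δσ ≈ qD²/(D+z)² = 137×4.9²/(4.9+5.4)² = 31.005 kPa
Final effective stress: σ'_f = 48.436 + 31.005 = 79.441 kPa.
σ'_f = 79.441 ≤ σ'_p = 111 kPa, so the clay remains overconsolidated and only the recompression index applies:
S_c = C_r·H/(1+e₀)·log₁₀(σ'_f/σ'_0) = 0.023×3.4/2.03×log₁₀(79.441/48.436)
    = 0.038523 × 0.21488 = 0.008278 m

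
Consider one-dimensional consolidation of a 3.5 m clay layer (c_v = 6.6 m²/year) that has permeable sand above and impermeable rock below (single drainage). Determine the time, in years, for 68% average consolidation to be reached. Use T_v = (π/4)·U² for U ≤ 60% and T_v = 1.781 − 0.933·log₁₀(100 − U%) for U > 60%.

t ≈ 0.699 years

Drainage path length: H_d = H = 3.5 m (single drainage).
U > 60%: T_v = 1.781 − 0.933·log₁₀(100 − 68) = 0.3767.
t = T_v·H_d²/c_v = 0.3767×3.5²/6.6 = 0.6992 years.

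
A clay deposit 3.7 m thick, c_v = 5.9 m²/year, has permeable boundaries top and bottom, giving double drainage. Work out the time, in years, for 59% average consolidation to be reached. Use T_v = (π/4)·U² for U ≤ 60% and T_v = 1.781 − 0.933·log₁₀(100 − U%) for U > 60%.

t ≈ 0.159 years

Drainage path length: H_d = H/2 = 1.85 m (double drainage).
U ≤ 60%: T_v = (π/4)·U² = (π/4)×0.59² = 0.2734.
t = T_v·H_d²/c_v = 0.2734×1.85²/5.9 = 0.1586 years.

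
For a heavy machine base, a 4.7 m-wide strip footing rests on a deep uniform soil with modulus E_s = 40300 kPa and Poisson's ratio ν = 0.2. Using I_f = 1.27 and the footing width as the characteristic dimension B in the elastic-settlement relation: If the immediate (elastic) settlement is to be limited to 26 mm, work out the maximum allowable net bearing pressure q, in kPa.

q ≈ 183 kPa

S_e = q·B·(1−ν²)/E_s · I_f  ⇒  q = S_e·E_s / (B·(1−ν²)·I_f).
q = 0.026 × 40300 / (4.7 × 0.96 × 1.27) = 182.9 kPa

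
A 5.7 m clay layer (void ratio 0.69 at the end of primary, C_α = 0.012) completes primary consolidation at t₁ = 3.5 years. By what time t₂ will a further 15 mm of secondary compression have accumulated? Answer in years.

S_s = C_α·H/(1+e_p)·log₁₀(t₂/t₁) ⇒ log₁₀(t₂/t₁) = S_s·(1+e_p)/(C_α·H).
log₁₀(t₂/t₁) = 0.015 × (1+0.69) / (0.012×5.7) = 0.3706
t₂ = t₁ × 10^0.3706 = 3.5 × 2.348 = 8.216 years

t₂ ≈ 8.22 years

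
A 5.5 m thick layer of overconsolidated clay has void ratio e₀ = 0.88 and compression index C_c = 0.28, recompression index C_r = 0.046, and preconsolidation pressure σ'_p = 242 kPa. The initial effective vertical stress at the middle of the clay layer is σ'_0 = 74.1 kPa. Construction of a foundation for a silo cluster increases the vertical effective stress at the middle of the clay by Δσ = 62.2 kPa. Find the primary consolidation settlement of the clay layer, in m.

Final effective stress: σ'_f = 74.1 + 62.2 = 136.3 kPa.
σ'_f = 136.3 ≤ σ'_p = 242 kPa, so the clay remains overconsolidated and only the recompression index applies:
S_c = C_r·H/(1+e₀)·log₁₀(σ'_f/σ'_0) = 0.046×5.5/1.88×log₁₀(136.3/74.1)
    = 0.13457 × 0.26468 = 0.03562 m

S_c ≈ 0.0356 m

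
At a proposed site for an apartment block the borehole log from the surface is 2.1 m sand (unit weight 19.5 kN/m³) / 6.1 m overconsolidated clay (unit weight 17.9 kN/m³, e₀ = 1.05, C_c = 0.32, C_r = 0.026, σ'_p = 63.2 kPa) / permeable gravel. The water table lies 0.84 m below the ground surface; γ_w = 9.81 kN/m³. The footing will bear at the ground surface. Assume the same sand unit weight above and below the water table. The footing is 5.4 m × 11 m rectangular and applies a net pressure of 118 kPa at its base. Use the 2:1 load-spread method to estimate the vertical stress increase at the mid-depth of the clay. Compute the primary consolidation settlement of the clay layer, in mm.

Mid-depth of clay below the ground surface: z = 2.1 + 6.1/2 = 5.15 m.
Total vertical stress at mid-clay: σ_v = 19.5×2.1 + 17.9×3.05 = 95.545 kPa.
Pore pressure: u = 9.81×(5.15 − 0.84) = 42.281 kPa.
Initial effective stress: σ'_0 = σ_v − u = 95.545 − 42.281 = 53.264 kPa.
Stress increase at mid-clay by the 2:1 spreading method:
Δσ = qBL/((B+z)(L+z)) = 118×5.4×11/((5.4+5.15)(11+5.15)) = 41.138 kPa
Final effective stress: σ'_f = 53.264 + 41.138 = 94.402 kPa.
σ'_f = 94.402 > σ'_p = 63.2 kPa, so the stress path crosses the preconsolidation pressure — recompression up to σ'_p, then virgin compression beyond:
S_c = H/(1+e₀)·[C_r·log₁₀(σ'_p/σ'_0) + C_c·log₁₀(σ'_f/σ'_p)]
    = 6.1/2.05 × [0.026×log₁₀(63.2/53.264) + 0.32×log₁₀(94.402/63.2)]
    = 2.9756 × [0.0019314 + 0.055765] = 0.1717 m

S_c ≈ 172 mm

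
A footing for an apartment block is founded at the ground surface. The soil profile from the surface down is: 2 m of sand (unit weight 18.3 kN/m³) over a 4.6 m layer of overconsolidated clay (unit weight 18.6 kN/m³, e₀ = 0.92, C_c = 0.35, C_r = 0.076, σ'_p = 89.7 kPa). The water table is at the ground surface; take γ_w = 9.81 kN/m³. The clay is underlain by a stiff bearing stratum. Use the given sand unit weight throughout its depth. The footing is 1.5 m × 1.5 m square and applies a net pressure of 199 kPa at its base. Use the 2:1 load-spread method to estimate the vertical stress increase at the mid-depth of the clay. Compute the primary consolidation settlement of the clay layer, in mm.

S_c ≈ 24.2 mm

Mid-depth of clay below the ground surface: z = 2 + 4.6/2 = 4.3 m.
Total vertical stress at mid-clay: σ_v = 18.3×2 + 18.6×2.3 = 79.38 kPa.
Pore pressure: u = 9.81×(4.3 − 0) = 42.183 kPa.
Initial effective stress: σ'_0 = σ_v − u = 79.38 − 42.183 = 37.197 kPa.
Stress increase at mid-clay by the 2:1 spreading method:
Δσ = qBL/((B+z)(L+z)) = 199×1.5×1.5/((1.5+4.3)(1.5+4.3)) = 13.31 kPa
Final effective stress: σ'_f = 37.197 + 13.31 = 50.507 kPa.
σ'_f = 50.507 ≤ σ'_p = 89.7 kPa, so the clay remains overconsolidated and only the recompression index applies:
S_c = C_r·H/(1+e₀)·log₁₀(σ'_f/σ'_0) = 0.076×4.6/1.92×log₁₀(50.507/37.197)
    = 0.18208 × 0.13284 = 0.02419 m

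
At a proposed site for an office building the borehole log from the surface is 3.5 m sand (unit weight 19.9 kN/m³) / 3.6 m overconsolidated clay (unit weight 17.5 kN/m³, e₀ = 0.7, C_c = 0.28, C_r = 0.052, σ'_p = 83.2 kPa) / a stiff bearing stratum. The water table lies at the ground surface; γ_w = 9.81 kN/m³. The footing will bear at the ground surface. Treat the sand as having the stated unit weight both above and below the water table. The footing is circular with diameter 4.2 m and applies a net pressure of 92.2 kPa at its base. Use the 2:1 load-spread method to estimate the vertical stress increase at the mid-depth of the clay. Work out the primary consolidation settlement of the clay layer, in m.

S_c ≈ 0.0149 m

Mid-depth of clay below the ground surface: z = 3.5 + 3.6/2 = 5.3 m.
Total vertical stress at mid-clay: σ_v = 19.9×3.5 + 17.5×1.8 = 101.15 kPa.
Pore pressure: u = 9.81×(5.3 − 0) = 51.993 kPa.
Initial effective stress: σ'_0 = σ_v − u = 101.15 − 51.993 = 49.157 kPa.
Stress increase at mid-clay by the 2:1 spreading method:
Δσ ≈ qD²/(D+z)² = 92.2×4.2²/(4.2+5.3)² = 18.021 kPa
Final effective stress: σ'_f = 49.157 + 18.021 = 67.178 kPa.
σ'_f = 67.178 ≤ σ'_p = 83.2 kPa, so the clay remains overconsolidated and only the recompression index applies:
S_c = C_r·H/(1+e₀)·log₁₀(σ'_f/σ'_0) = 0.052×3.6/1.7×log₁₀(67.178/49.157)
    = 0.11012 × 0.13564 = 0.01494 m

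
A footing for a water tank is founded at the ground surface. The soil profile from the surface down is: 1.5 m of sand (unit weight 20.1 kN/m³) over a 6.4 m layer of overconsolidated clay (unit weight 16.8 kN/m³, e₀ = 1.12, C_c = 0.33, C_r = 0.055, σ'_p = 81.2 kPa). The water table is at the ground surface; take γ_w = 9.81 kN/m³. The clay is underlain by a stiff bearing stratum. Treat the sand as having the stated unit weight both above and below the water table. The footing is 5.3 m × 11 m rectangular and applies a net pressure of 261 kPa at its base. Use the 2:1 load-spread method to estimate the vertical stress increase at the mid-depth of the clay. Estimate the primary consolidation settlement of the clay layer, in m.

S_c ≈ 0.274 m

Mid-depth of clay below the ground surface: z = 1.5 + 6.4/2 = 4.7 m.
Total vertical stress at mid-clay: σ_v = 20.1×1.5 + 16.8×3.2 = 83.91 kPa.
Pore pressure: u = 9.81×(4.7 − 0) = 46.107 kPa.
Initial effective stress: σ'_0 = σ_v − u = 83.91 − 46.107 = 37.803 kPa.
Stress increase at mid-clay by the 2:1 spreading method:
Δσ = qBL/((B+z)(L+z)) = 261×5.3×11/((5.3+4.7)(11+4.7)) = 96.919 kPa
Final effective stress: σ'_f = 37.803 + 96.919 = 134.72 kPa.
σ'_f = 134.72 > σ'_p = 81.2 kPa, so the stress path crosses the preconsolidation pressure — recompression up to σ'_p, then virgin compression beyond:
S_c = H/(1+e₀)·[C_r·log₁₀(σ'_p/σ'_0) + C_c·log₁₀(σ'_f/σ'_p)]
    = 6.4/2.12 × [0.055×log₁₀(81.2/37.803) + 0.33×log₁₀(134.72/81.2)]
    = 3.0189 × [0.018262 + 0.072559] = 0.2742 m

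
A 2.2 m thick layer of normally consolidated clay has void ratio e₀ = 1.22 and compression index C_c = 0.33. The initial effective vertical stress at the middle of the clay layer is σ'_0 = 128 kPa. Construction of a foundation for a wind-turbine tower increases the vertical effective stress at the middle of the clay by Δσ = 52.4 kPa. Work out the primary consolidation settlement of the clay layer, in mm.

Final effective stress: σ'_f = σ'_0 + Δσ = 128 + 52.4 = 180.4 kPa.
Normally consolidated clay, so the full stress increment lies on the virgin compression line:
S_c = C_c·H/(1+e₀)·log₁₀(σ'_f/σ'_0) = 0.33×2.2/(1+1.22)×log₁₀(180.4/128)
    = 0.32703 × 0.14903 = 0.04874 m

S_c ≈ 48.7 mm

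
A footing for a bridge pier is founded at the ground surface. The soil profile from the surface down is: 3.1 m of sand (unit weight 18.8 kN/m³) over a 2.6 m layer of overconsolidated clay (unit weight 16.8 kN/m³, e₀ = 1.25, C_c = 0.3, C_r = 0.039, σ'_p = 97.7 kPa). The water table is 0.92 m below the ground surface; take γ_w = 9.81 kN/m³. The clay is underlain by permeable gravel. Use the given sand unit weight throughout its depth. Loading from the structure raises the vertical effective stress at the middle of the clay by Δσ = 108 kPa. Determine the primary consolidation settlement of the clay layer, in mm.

Mid-depth of clay below the ground surface: z = 3.1 + 2.6/2 = 4.4 m.
Total vertical stress at mid-clay: σ_v = 18.8×3.1 + 16.8×1.3 = 80.12 kPa.
Pore pressure: u = 9.81×(4.4 − 0.92) = 34.139 kPa.
Initial effective stress: σ'_0 = σ_v − u = 80.12 − 34.139 = 45.981 kPa.
Final effective stress: σ'_f = 45.981 + 108 = 153.98 kPa.
σ'_f = 153.98 > σ'_p = 97.7 kPa, so the stress path crosses the preconsolidation pressure — recompression up to σ'_p, then virgin compression beyond:
S_c = H/(1+e₀)·[C_r·log₁₀(σ'_p/σ'_0) + C_c·log₁₀(σ'_f/σ'_p)]
    = 2.6/2.25 × [0.039×log₁₀(97.7/45.981) + 0.3×log₁₀(153.98/97.7)]
    = 1.1556 × [0.012765 + 0.059271] = 0.08324 m

S_c ≈ 83.2 mm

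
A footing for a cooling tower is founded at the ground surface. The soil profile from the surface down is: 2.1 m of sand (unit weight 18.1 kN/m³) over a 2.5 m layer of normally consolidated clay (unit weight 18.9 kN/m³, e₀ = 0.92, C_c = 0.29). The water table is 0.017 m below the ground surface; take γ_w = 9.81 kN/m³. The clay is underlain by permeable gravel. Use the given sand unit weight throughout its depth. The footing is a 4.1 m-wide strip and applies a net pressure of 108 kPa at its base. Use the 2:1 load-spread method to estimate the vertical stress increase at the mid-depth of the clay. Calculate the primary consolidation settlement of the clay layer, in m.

S_c ≈ 0.183 m

Mid-depth of clay below the ground surface: z = 2.1 + 2.5/2 = 3.35 m.
Total vertical stress at mid-clay: σ_v = 18.1×2.1 + 18.9×1.25 = 61.635 kPa.
Pore pressure: u = 9.81×(3.35 − 0.017) = 32.697 kPa.
Initial effective stress: σ'_0 = σ_v − u = 61.635 − 32.697 = 28.938 kPa.
Stress increase at mid-clay by the 2:1 spreading method:
Δσ = qB/(B+z) = 108×4.1/(4.1+3.35) = 59.436 kPa
Final effective stress: σ'_f = σ'_0 + Δσ = 28.938 + 59.436 = 88.374 kPa.
Normally consolidated clay, so the full stress increment lies on the virgin compression line:
S_c = C_c·H/(1+e₀)·log₁₀(σ'_f/σ'_0) = 0.29×2.5/(1+0.92)×log₁₀(88.374/28.938)
    = 0.3776 × 0.48486 = 0.1831 m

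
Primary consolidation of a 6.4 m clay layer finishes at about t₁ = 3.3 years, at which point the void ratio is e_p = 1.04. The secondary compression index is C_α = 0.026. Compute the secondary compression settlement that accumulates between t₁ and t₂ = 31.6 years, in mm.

S_s ≈ 80 mm

Secondary compression: S_s = C_α·H/(1+e_p)·log₁₀(t₂/t₁)
S_s = 0.026×6.4/(1+1.04)×log₁₀(31.6/3.3)
    = 0.08157 × 0.9812 = 0.08003 m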